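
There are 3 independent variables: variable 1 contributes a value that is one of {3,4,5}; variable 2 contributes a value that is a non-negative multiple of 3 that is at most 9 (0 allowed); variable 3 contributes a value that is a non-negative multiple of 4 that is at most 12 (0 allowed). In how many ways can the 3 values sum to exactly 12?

3

The generating function for the choices is (y³ + y⁴ + y⁵)·(1 + y³ + y⁶ + y⁹)·(1 + y⁴ + y⁸ + y¹²); the count is [y¹²].
(y³ + y⁴ + y⁵) has coefficients 0,0,0,1,1,1 for degrees 0…5.
(1 + y³ + y⁶ + y⁹) has coefficients 1,0,0,1,0,0,1,0,0,1,0,0,0 for degrees 0…12.
Finally multiplying by (1 + y⁴ + y⁸ + y¹²), the product of all factors after the first has coefficients 1,0,0,1,1,0,1,1,1,1,1,1,1 for degrees 0…12.
[y¹²] = 1·1 + 1·1 + 1·1 = 3.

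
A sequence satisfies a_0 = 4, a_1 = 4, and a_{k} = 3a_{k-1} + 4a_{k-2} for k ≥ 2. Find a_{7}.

26212

The ordinary generating function has denominator 1 - 3x - 4x^2.
Iterating the recurrence: a_0,…,a_{7} = 4, 4, 28, 100, 412, 1636, 6556, 26212.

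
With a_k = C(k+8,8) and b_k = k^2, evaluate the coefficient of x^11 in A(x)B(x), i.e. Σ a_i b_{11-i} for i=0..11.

520676

This is [x^11] in the product of the two ordinary generating functions.
Σ = 1·121 + 9·100 + 45·81 + 165·64 + 495·49 + 1287·36 + 3003·25 + 6435·16 + 12870·9 + 24310·4 + 43758·1 + 75582·0 = 520676.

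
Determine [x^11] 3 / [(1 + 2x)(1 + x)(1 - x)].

The denominator gives the recurrence a_n = −2a_(n−1) + a_(n−2) + 2a_(n−3) for n ≥ 3; the numerator fixes a_0 = 3, a_1 = -6, a_2 = 15.
Iterating: 3, -6, 15, -30, 63, -126, 255, -510, 1023, -2046, 4095, -8190, so a_11 = -8190.

-8190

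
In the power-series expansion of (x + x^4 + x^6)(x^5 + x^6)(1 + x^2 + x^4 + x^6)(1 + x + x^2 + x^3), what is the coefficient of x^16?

9

(x + x^4 + x^6) has coefficients 0,1,0,0,1,0,1 for degrees 0…6.
(x^5 + x^6) has coefficients 0,0,0,0,0,1,1,0,0,0,0,0,0,0,0,0,0 for degrees 0…16.
Multiplying by (1 + x^2 + x^4 + x^6) gives running coefficients 0,0,0,0,0,1,1,1,1,1,1,1,1,0,0,0,0 for degrees 0…16.
Finally multiplying by (1 + x + x^2 + x^3), the product of all factors after the first has coefficients 0,0,0,0,0,1,2,3,4,4,4,4,4,3,2,1,0 for degrees 0…16.
[x^16] = 1·1 + 1·4 + 1·4 = 9.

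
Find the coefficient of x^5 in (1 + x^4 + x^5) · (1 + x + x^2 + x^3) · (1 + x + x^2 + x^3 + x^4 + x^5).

(1 + x^4 + x^5) has coefficients 1,0,0,0,1,1 for degrees 0…5.
(1 + x + x^2 + x^3) has coefficients 1,1,1,1,0,0 for degrees 0…5.
Finally multiplying by (1 + x + x^2 + x^3 + x^4 + x^5), the product of all factors after the first has coefficients 1,2,3,4,4,4 for degrees 0…5.
[x^5] = 1·4 + 1·2 + 1·1 = 7.

7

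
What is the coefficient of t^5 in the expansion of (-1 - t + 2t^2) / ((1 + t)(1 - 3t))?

-203

The denominator gives the recurrence a_n = 2a_(n−1) + 3a_(n−2) for n ≥ 3; the numerator fixes a_0 = -1, a_1 = -3, a_2 = -7.
Iterating: -1, -3, -7, -23, -67, -203, so a_5 = -203.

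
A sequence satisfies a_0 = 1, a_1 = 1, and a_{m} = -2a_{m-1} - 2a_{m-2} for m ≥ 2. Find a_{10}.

The ordinary generating function has denominator 1 + 2t + 2t^2.
Iterating the recurrence: a_0,…,a_{10} = 1, 1, -4, 6, -4, -4, 16, -24, 16, 16, -64.

-64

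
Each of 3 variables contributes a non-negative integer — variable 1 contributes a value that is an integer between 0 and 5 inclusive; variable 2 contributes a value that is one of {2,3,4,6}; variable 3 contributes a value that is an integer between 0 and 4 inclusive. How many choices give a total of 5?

The generating function for the choices is (1 + q + q² + q³ + q⁴ + q⁵)·(q² + q³ + q⁴ + q⁶)·(1 + q + q² + q³ + q⁴); the count is [q⁵].
(1 + q + q² + q³ + q⁴ + q⁵) has coefficients 1,1,1,1,1,1 for degrees 0…5.
(q² + q³ + q⁴ + q⁶) has coefficients 0,0,1,1,1,0 for degrees 0…5.
Finally multiplying by (1 + q + q² + q³ + q⁴), the product of all factors after the first has coefficients 0,0,1,2,3,3 for degrees 0…5.
[q⁵] = 1·3 + 1·3 + 1·2 + 1·1 + 1·0 + 1·0 = 9.

9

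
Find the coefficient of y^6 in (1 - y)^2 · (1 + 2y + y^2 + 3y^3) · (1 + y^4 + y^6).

-1

(1 - y)^2 has coefficients 1,-2,1 for degrees 0…2.
(1 + 2y + y^2 + 3y^3) has coefficients 1,2,1,3,0,0,0 for degrees 0…6.
Finally multiplying by (1 + y^4 + y^6), the product of all factors after the first has coefficients 1,2,1,3,1,2,2 for degrees 0…6.
[y^6] = 1·2 − 2·2 + 1·1 = -1.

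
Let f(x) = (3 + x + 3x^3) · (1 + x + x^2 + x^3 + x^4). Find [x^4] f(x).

(3 + x + 3x^3) has coefficients 3,1,0,3 for degrees 0…3.
(1 + x + x^2 + x^3 + x^4) has coefficients 1,1,1,1,1 for degrees 0…4.
[x^4] = 3·1 + 1·1 + 3·1 = 7.

7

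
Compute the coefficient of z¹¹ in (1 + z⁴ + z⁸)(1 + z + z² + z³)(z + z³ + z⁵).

3

(1 + z⁴ + z⁸) has coefficients 1,0,0,0,1,0,0,0,1 for degrees 0…8.
(1 + z + z² + z³) has coefficients 1,1,1,1,0,0,0,0,0,0,0,0 for degrees 0…11.
Finally multiplying by (z + z³ + z⁵), the product of all factors after the first has coefficients 0,1,1,2,2,2,2,1,1,0,0,0 for degrees 0…11.
[z¹¹] = 1·0 + 1·1 + 1·2 = 3.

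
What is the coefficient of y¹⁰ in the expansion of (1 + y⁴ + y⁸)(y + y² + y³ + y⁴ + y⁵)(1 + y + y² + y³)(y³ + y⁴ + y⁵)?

15

(1 + y⁴ + y⁸) has coefficients 1,0,0,0,1,0,0,0,1 for degrees 0…8.
(y + y² + y³ + y⁴ + y⁵) has coefficients 0,1,1,1,1,1,0,0,0,0,0 for degrees 0…10.
Multiplying by (1 + y + y² + y³) gives running coefficients 0,1,2,3,4,4,3,2,1,0,0 for degrees 0…10.
Finally multiplying by (y³ + y⁴ + y⁵), the product of all factors after the first has coefficients 0,0,0,0,1,3,6,9,11,11,9 for degrees 0…10.
[y¹⁰] = 1·9 + 1·6 + 1·0 = 15.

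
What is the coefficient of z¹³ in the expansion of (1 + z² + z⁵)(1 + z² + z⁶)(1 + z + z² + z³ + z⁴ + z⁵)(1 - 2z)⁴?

26

(1 + z² + z⁵) has coefficients 1,0,1,0,0,1 for degrees 0…5.
(1 + z² + z⁶) has coefficients 1,0,1,0,0,0,1,0,0,0,0,0,0,0 for degrees 0…13.
Multiplying by (1 + z + z² + z³ + z⁴ + z⁵) gives running coefficients 1,1,2,2,2,2,2,2,1,1,1,1,0,0 for degrees 0…13.
Finally multiplying by (1 - 2z)⁴, the product of all factors after the first has coefficients 1,-7,18,-22,18,-14,2,2,1,9,-15,17,0,8 for degrees 0…13.
[z¹³] = 1·8 + 1·17 + 1·1 = 26.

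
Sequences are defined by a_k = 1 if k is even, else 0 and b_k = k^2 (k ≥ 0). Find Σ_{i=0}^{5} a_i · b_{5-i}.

35

Write out a_i and b_{5-i} for i = 0,…,5 and sum the products.
Σ = 1·25 + 0·16 + 1·9 + 0·4 + 1·1 + 0·0 = 35.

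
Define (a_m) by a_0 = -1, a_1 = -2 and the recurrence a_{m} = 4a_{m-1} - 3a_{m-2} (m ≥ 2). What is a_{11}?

-88574

The ordinary generating function has denominator 1 - 4x + 3x^2.
Iterating the recurrence: a_0,…,a_{11} = -1, -2, -5, -14, -41, -122, -365, -1094, -3281, -9842, -29525, -88574.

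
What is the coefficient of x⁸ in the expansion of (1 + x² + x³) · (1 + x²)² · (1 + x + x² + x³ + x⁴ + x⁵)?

(1 + x² + x³) has coefficients 1,0,1,1 for degrees 0…3.
(1 + x²)² has coefficients 1,0,2,0,1,0,0,0,0 for degrees 0…8.
Finally multiplying by (1 + x + x² + x³ + x⁴ + x⁵), the product of all factors after the first has coefficients 1,1,3,3,4,4,3,3,1 for degrees 0…8.
[x⁸] = 1·1 + 1·3 + 1·4 = 8.

8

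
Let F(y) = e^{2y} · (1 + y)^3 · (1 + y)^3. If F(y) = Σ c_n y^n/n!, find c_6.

The EGF product rule gives c_6 = Σ_{k_1+k_2+k_3=6} C(6; k_1,k_2,k_3) · ∏ g_i(k_i), where e^{2y} gives (2)^k; (1+y)^3 gives the falling factorial (3)_k; (1+y)^3 gives the falling factorial (3)_k.
g_1(k) for k = 0…6: 1, 2, 4, 8, 16, 32, 64.
g_2(k) for k = 0…6: 1, 3, 6, 6, 0, 0, 0.
g_3(k) for k = 0…6: 1, 3, 6, 6, 0, 0, 0.
First combine the last two factors: h(k) = Σ_j C(k,j)·g_2(j)·g_3(k−j) for k = 0…6: 1, 6, 30, 120, 360, 720, 720.
c_6 = Σ_k C(6,k)·g_1(k)·h(6−k) = 1·1·720 + 6·2·720 + 15·4·360 + 20·8·120 + 15·16·30 + 6·32·6 + 1·64·1 = 720 + 8640 + 21600 + 19200 + 7200 + 1152 + 64 = 58576.

58576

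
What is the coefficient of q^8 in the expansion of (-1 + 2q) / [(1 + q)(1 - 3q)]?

The denominator gives the recurrence a_n = 2a_(n−1) + 3a_(n−2) for n ≥ 3; the numerator fixes a_0 = -1, a_1 = 0, a_2 = -3.
Iterating: -1, 0, -3, -6, -21, -60, -183, -546, -1641, so a_8 = -1641.

-1641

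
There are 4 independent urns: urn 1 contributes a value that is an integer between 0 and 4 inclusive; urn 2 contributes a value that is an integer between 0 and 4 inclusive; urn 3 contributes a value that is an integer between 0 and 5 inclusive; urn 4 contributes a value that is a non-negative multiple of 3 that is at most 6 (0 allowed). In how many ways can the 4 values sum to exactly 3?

The generating function for the choices is (1 + y + y² + y³ + y⁴)·(1 + y + y² + y³ + y⁴)·(1 + y + y² + y³ + y⁴ + y⁵)·(1 + y³ + y⁶); the count is [y³].
(1 + y + y² + y³ + y⁴) has coefficients 1,1,1,1 for degrees 0…3.
(1 + y + y² + y³ + y⁴) has coefficients 1,1,1,1 for degrees 0…3.
Multiplying by (1 + y + y² + y³ + y⁴ + y⁵) gives running coefficients 1,2,3,4 for degrees 0…3.
Finally multiplying by (1 + y³ + y⁶), the product of all factors after the first has coefficients 1,2,3,5 for degrees 0…3.
[y³] = 1·5 + 1·3 + 1·2 + 1·1 = 11.

11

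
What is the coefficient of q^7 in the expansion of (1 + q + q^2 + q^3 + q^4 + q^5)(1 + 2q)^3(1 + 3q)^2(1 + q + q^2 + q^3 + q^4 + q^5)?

(1 + q + q^2 + q^3 + q^4 + q^5) has coefficients 1,1,1,1,1,1 for degrees 0…5.
(1 + 2q)^3 has coefficients 1,6,12,8,0,0,0,0 for degrees 0…7.
Multiplying by (1 + 3q)^2 gives running coefficients 1,12,57,134,156,72,0,0 for degrees 0…7.
Finally multiplying by (1 + q + q^2 + q^3 + q^4 + q^5), the product of all factors after the first has coefficients 1,13,70,204,360,432,431,419 for degrees 0…7.
[q^7] = 1·419 + 1·431 + 1·432 + 1·360 + 1·204 + 1·70 = 1916.

1916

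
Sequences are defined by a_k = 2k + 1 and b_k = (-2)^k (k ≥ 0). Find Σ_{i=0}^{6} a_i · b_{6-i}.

This is [x^6] in the product of the two ordinary generating functions.
Σ = 1·64 + 3·(-32) + 5·16 + 7·(-8) + 9·4 + 11·(-2) + 13·1 = 19.

19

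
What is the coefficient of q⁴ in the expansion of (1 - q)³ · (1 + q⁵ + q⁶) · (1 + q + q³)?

-4

(1 - q)³ has coefficients 1,-3,3,-1 for degrees 0…3.
(1 + q⁵ + q⁶) has coefficients 1,0,0,0,0 for degrees 0…4.
Finally multiplying by (1 + q + q³), the product of all factors after the first has coefficients 1,1,0,1,0 for degrees 0…4.
[q⁴] = 1·0 − 3·1 + 3·0 − 1·1 = -4.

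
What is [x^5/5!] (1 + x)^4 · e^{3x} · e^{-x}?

2512

The EGF product rule gives c_5 = Σ_{k_1+k_2+k_3=5} C(5; k_1,k_2,k_3) · ∏ g_i(k_i), where (1+x)^4 gives the falling factorial (4)_k; e^{3x} gives (3)^k; e^{-x} gives (-1)^k.
g_1(k) for k = 0…5: 1, 4, 12, 24, 24, 0.
g_2(k) for k = 0…5: 1, 3, 9, 27, 81, 243.
g_3(k) for k = 0…5: 1, -1, 1, -1, 1, -1.
First combine the last two factors: h(k) = Σ_j C(k,j)·g_2(j)·g_3(k−j) for k = 0…5: 1, 2, 4, 8, 16, 32.
c_5 = Σ_k C(5,k)·g_1(k)·h(5−k) = 1·1·32 + 5·4·16 + 10·12·8 + 10·24·4 + 5·24·2 = 32 + 320 + 960 + 960 + 240 = 2512.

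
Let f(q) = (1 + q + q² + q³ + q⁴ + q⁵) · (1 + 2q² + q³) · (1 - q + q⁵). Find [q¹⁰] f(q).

4

(1 + q + q² + q³ + q⁴ + q⁵) has coefficients 1,1,1,1,1,1 for degrees 0…5.
(1 + 2q² + q³) has coefficients 1,0,2,1,0,0,0,0,0,0,0 for degrees 0…10.
Finally multiplying by (1 - q + q⁵), the product of all factors after the first has coefficients 1,-1,2,-1,-1,1,0,2,1,0,0 for degrees 0…10.
[q¹⁰] = 1·0 + 1·0 + 1·1 + 1·2 + 1·0 + 1·1 = 4.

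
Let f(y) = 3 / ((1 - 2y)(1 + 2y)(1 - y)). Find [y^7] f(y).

Partial fractions give a closed form: a_n = (3)·2^n + (1)·(-2)^n + (-1)·1^n.
At n = 7: a_7 = 255.

255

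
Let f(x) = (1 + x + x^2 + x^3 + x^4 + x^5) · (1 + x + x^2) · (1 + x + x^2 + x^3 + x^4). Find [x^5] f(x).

14

(1 + x + x^2 + x^3 + x^4 + x^5) has coefficients 1,1,1,1,1,1 for degrees 0…5.
(1 + x + x^2) has coefficients 1,1,1,0,0,0 for degrees 0…5.
Finally multiplying by (1 + x + x^2 + x^3 + x^4), the product of all factors after the first has coefficients 1,2,3,3,3,2 for degrees 0…5.
[x^5] = 1·2 + 1·3 + 1·3 + 1·3 + 1·2 + 1·1 = 14.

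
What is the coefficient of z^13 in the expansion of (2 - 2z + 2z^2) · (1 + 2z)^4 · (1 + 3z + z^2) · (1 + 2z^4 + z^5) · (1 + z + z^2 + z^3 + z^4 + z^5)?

1866

(2 - 2z + 2z^2) has coefficients 2,-2,2 for degrees 0…2.
(1 + 2z)^4 has coefficients 1,8,24,32,16,0,0,0,0,0,0,0,0,0 for degrees 0…13.
Multiplying by (1 + 3z + z^2) gives running coefficients 1,11,49,112,136,80,16,0,0,0,0,0,0,0 for degrees 0…13.
Multiplying by (1 + 2z^4 + z^5) gives running coefficients 1,11,49,112,138,103,125,273,384,296,112,16,0,0 for degrees 0…13.
Finally multiplying by (1 + z + z^2 + z^3 + z^4 + z^5), the product of all factors after the first has coefficients 1,12,61,173,311,414,538,800,1135,1319,1293,1206,1081,808 for degrees 0…13.
[z^13] = 2·808 − 2·1081 + 2·1206 = 1866.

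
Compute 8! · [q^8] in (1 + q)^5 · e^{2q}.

336896

The EGF product rule gives c_8 = Σ_{k_1+k_2=8} C(8; k_1,k_2) · ∏ g_i(k_i), where (1+q)^5 gives the falling factorial (5)_k; e^{2q} gives (2)^k.
g_1(k) for k = 0…8: 1, 5, 20, 60, 120, 120, 0, 0, 0.
g_2(k) for k = 0…8: 1, 2, 4, 8, 16, 32, 64, 128, 256.
c_8 = Σ_k C(8,k)·g_1(k)·g_2(8−k) = 1·1·256 + 8·5·128 + 28·20·64 + 56·60·32 + 70·120·16 + 56·120·8 = 256 + 5120 + 35840 + 107520 + 134400 + 53760 = 336896.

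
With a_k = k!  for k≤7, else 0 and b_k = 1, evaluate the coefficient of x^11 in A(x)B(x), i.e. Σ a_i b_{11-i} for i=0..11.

The convolution is the x^11 coefficient of A(x)B(x).
Σ = 1·1 + 1·1 + 2·1 + 6·1 + 24·1 + 120·1 + 720·1 + 5040·1 + 0·1 + 0·1 + 0·1 + 0·1 = 5914.

5914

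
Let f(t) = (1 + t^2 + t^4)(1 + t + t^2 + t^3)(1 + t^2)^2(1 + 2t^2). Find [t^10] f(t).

9

(1 + t^2 + t^4) has coefficients 1,0,1,0,1 for degrees 0…4.
(1 + t + t^2 + t^3) has coefficients 1,1,1,1,0,0,0,0,0,0,0 for degrees 0…10.
Multiplying by (1 + t^2)^2 gives running coefficients 1,1,3,3,3,3,1,1,0,0,0 for degrees 0…10.
Finally multiplying by (1 + 2t^2), the product of all factors after the first has coefficients 1,1,5,5,9,9,7,7,2,2,0 for degrees 0…10.
[t^10] = 1·0 + 1·2 + 1·7 = 9.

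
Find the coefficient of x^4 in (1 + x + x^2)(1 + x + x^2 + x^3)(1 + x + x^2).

(1 + x + x^2) has coefficients 1,1,1 for degrees 0…2.
(1 + x + x^2 + x^3) has coefficients 1,1,1,1,0 for degrees 0…4.
Finally multiplying by (1 + x + x^2), the product of all factors after the first has coefficients 1,2,3,3,2 for degrees 0…4.
[x^4] = 1·2 + 1·3 + 1·3 = 8.

8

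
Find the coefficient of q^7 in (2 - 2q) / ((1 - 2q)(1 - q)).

256

The denominator gives the recurrence a_n = 3a_(n−1) − 2a_(n−2) for n ≥ 2; the numerator fixes a_0 = 2, a_1 = 4.
Iterating: 2, 4, 8, 16, 32, 64, 128, 256, so a_7 = 256.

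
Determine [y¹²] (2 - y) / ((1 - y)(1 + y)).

2

Partial fractions give a closed form: a_n = (1/2)·1^n + (3/2)·(-1)^n.
At n = 12: a_12 = 2.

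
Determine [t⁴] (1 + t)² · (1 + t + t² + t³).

3

(1 + t)² has coefficients 1,2,1 for degrees 0…2.
(1 + t + t² + t³) has coefficients 1,1,1,1,0 for degrees 0…4.
[t⁴] = 1·0 + 2·1 + 1·1 = 3.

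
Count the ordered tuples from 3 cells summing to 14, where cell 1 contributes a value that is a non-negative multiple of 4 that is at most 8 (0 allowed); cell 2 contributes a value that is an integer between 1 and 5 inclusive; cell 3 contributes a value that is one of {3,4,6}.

The generating function for the choices is (1 + y⁴ + y⁸)·(y + y² + y³ + y⁴ + y⁵)·(y³ + y⁴ + y⁶); the count is [y¹⁴].
(1 + y⁴ + y⁸) has coefficients 1,0,0,0,1,0,0,0,1 for degrees 0…8.
(y + y² + y³ + y⁴ + y⁵) has coefficients 0,1,1,1,1,1,0,0,0,0,0,0,0,0,0 for degrees 0…14.
Finally multiplying by (y³ + y⁴ + y⁶), the product of all factors after the first has coefficients 0,0,0,0,1,2,2,3,3,2,1,1,0,0,0 for degrees 0…14.
[y¹⁴] = 1·0 + 1·1 + 1·2 = 3.

3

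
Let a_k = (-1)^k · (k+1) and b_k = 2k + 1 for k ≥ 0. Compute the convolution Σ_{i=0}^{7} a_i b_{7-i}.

Write out a_i and b_{7-i} for i = 0,…,7 and sum the products.
Σ = 1·15 − 2·13 + 3·11 − 4·9 + 5·7 − 6·5 + 7·3 − 8·1 = 4.

4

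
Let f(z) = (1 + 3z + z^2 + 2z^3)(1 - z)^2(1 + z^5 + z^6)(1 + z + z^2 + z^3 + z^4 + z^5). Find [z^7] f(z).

-2

(1 + 3z + z^2 + 2z^3) has coefficients 1,3,1,2 for degrees 0…3.
(1 - z)^2 has coefficients 1,-2,1,0,0,0,0,0 for degrees 0…7.
Multiplying by (1 + z^5 + z^6) gives running coefficients 1,-2,1,0,0,1,-1,-1 for degrees 0…7.
Finally multiplying by (1 + z + z^2 + z^3 + z^4 + z^5), the product of all factors after the first has coefficients 1,-1,0,0,0,1,-1,0 for degrees 0…7.
[z^7] = 1·0 + 3·(-1) + 1·1 + 2·0 = -2.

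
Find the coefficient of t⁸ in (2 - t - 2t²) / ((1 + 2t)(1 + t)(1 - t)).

682

The denominator gives the recurrence a_n = −2a_(n−1) + a_(n−2) + 2a_(n−3) for n ≥ 3; the numerator fixes a_0 = 2, a_1 = -5, a_2 = 10.
Iterating: 2, -5, 10, -21, 42, -85, 170, -341, 682, so a_8 = 682.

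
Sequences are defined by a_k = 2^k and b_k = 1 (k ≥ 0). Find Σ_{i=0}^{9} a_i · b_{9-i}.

This is [x^9] in the product of the two ordinary generating functions.
Σ = 1·1 + 2·1 + 4·1 + 8·1 + 16·1 + 32·1 + 64·1 + 128·1 + 256·1 + 512·1 = 1023.

1023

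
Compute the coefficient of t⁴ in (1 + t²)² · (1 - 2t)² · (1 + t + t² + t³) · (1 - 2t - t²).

(1 + t²)² has coefficients 1,0,2,0,1 for degrees 0…4.
(1 - 2t)² has coefficients 1,-4,4,0,0 for degrees 0…4.
Multiplying by (1 + t + t² + t³) gives running coefficients 1,-3,1,1,0 for degrees 0…4.
Finally multiplying by (1 - 2t - t²), the product of all factors after the first has coefficients 1,-5,6,2,-3 for degrees 0…4.
[t⁴] = 1·(-3) + 2·6 + 1·1 = 10.

10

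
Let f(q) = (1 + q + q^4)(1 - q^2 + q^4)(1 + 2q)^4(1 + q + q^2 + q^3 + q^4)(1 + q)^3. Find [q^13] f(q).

838

(1 + q + q^4) has coefficients 1,1,0,0,1 for degrees 0…4.
(1 - q^2 + q^4) has coefficients 1,0,-1,0,1,0,0,0,0,0,0,0,0,0 for degrees 0…13.
Multiplying by (1 + 2q)^4 gives running coefficients 1,8,23,24,-7,-24,8,32,16,0,0,0,0,0 for degrees 0…13.
Multiplying by (1 + q + q^2 + q^3 + q^4) gives running coefficients 1,9,32,56,49,24,24,33,25,32,56,48,16,0 for degrees 0…13.
Finally multiplying by (1 + q)^3, the product of all factors after the first has coefficients 1,12,62,180,322,371,299,226,220,230,260,337,360,248 for degrees 0…13.
[q^13] = 1·248 + 1·360 + 1·230 = 838.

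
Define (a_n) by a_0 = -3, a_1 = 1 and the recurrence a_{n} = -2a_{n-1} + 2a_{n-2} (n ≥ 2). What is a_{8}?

-2864

The ordinary generating function has denominator 1 + 2q - 2q^2.
Iterating the recurrence: a_0,…,a_{8} = -3, 1, -8, 18, -52, 140, -384, 1048, -2864.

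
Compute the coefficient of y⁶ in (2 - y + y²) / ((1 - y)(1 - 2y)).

222

The denominator gives the recurrence a_n = 3a_(n−1) − 2a_(n−2) for n ≥ 3; the numerator fixes a_0 = 2, a_1 = 5, a_2 = 12.
Iterating: 2, 5, 12, 26, 54, 110, 222, so a_6 = 222.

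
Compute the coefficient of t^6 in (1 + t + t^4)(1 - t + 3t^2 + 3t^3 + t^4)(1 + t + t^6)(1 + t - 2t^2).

(1 + t + t^4) has coefficients 1,1,0,0,1 for degrees 0…4.
(1 - t + 3t^2 + 3t^3 + t^4) has coefficients 1,-1,3,3,1,0,0 for degrees 0…6.
Multiplying by (1 + t + t^6) gives running coefficients 1,0,2,6,4,1,1 for degrees 0…6.
Finally multiplying by (1 + t - 2t^2), the product of all factors after the first has coefficients 1,1,0,8,6,-7,-6 for degrees 0…6.
[t^6] = 1·(-6) + 1·(-7) + 1·0 = -13.

-13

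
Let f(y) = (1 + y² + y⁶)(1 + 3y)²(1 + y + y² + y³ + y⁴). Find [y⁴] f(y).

(1 + y² + y⁶) has coefficients 1,0,1,0,0 for degrees 0…4.
(1 + 3y)² has coefficients 1,6,9,0,0 for degrees 0…4.
Finally multiplying by (1 + y + y² + y³ + y⁴), the product of all factors after the first has coefficients 1,7,16,16,16 for degrees 0…4.
[y⁴] = 1·16 + 1·16 = 32.

32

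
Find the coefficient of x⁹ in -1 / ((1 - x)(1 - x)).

The denominator gives the recurrence a_n = 2a_(n−1) − a_(n−2) for n ≥ 2; the numerator fixes a_0 = -1, a_1 = -2.
Iterating: -1, -2, -3, -4, -5, -6, -7, -8, -9, -10, so a_9 = -10.

-10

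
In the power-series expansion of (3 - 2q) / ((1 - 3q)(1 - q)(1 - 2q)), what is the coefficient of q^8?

The denominator gives the recurrence a_n = 6a_(n−1) − 11a_(n−2) + 6a_(n−3) for n ≥ 3; the numerator fixes a_0 = 3, a_1 = 16, a_2 = 63.
Iterating: 3, 16, 63, 220, 723, 2296, 7143, 21940, 66843, so a_8 = 66843.

66843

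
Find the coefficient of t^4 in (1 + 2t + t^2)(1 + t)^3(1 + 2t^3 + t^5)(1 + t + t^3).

(1 + 2t + t^2) has coefficients 1,2,1 for degrees 0…2.
(1 + t)^3 has coefficients 1,3,3,1,0 for degrees 0…4.
Multiplying by (1 + 2t^3 + t^5) gives running coefficients 1,3,3,3,6 for degrees 0…4.
Finally multiplying by (1 + t + t^3), the product of all factors after the first has coefficients 1,4,6,7,12 for degrees 0…4.
[t^4] = 1·12 + 2·7 + 1·6 = 32.

32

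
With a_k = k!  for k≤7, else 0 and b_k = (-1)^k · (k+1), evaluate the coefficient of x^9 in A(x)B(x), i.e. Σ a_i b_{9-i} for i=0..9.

The convolution is the t^9 coefficient of A(t)B(t).
Σ = 1·(-10) + 1·9 + 2·(-8) + 6·7 + 24·(-6) + 120·5 + 720·(-4) + 5040·3 + 0·(-2) + 0·1 = 12721.

12721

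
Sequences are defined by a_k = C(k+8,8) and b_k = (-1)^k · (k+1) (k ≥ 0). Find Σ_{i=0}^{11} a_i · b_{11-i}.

29844

This is [x^11] in the product of the two ordinary generating functions.
Σ = 1·(-12) + 9·11 + 45·(-10) + 165·9 + 495·(-8) + 1287·7 + 3003·(-6) + 6435·5 + 12870·(-4) + 24310·3 + 43758·(-2) + 75582·1 = 29844.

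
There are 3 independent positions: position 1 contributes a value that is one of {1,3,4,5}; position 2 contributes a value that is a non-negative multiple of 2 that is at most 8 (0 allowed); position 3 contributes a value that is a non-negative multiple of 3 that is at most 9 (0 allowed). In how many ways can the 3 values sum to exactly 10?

6

The generating function for the choices is (t + t^3 + t^4 + t^5)·(1 + t^2 + t^4 + t^6 + t^8)·(1 + t^3 + t^6 + t^9); the count is [t^10].
(t + t^3 + t^4 + t^5) has coefficients 0,1,0,1,1,1 for degrees 0…5.
(1 + t^2 + t^4 + t^6 + t^8) has coefficients 1,0,1,0,1,0,1,0,1,0,0 for degrees 0…10.
Finally multiplying by (1 + t^3 + t^6 + t^9), the product of all factors after the first has coefficients 1,0,1,1,1,1,2,1,2,2,1 for degrees 0…10.
[t^10] = 1·2 + 1·1 + 1·2 + 1·1 = 6.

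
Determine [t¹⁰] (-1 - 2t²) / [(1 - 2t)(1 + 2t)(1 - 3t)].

The denominator gives the recurrence a_n = 3a_(n−1) + 4a_(n−2) − 12a_(n−3) for n ≥ 3; the numerator fixes a_0 = -1, a_1 = -3, a_2 = -15.
Iterating: -1, -3, -15, -45, -159, -477, -1527, -4581, -14127, -42381, -128679, so a_10 = -128679.

-128679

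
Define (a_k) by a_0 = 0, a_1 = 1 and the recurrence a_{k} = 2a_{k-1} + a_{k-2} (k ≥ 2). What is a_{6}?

70

The ordinary generating function has denominator 1 - 2y - y^2.
Iterating the recurrence: a_0,…,a_{6} = 0, 1, 2, 5, 12, 29, 70.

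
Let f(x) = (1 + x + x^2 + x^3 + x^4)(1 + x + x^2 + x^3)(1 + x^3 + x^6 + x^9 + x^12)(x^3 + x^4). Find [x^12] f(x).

13

(1 + x + x^2 + x^3 + x^4) has coefficients 1,1,1,1,1 for degrees 0…4.
(1 + x + x^2 + x^3) has coefficients 1,1,1,1,0,0,0,0,0,0,0,0,0 for degrees 0…12.
Multiplying by (1 + x^3 + x^6 + x^9 + x^12) gives running coefficients 1,1,1,2,1,1,2,1,1,2,1,1,2 for degrees 0…12.
Finally multiplying by (x^3 + x^4), the product of all factors after the first has coefficients 0,0,0,1,2,2,3,3,2,3,3,2,3 for degrees 0…12.
[x^12] = 1·3 + 1·2 + 1·3 + 1·3 + 1·2 = 13.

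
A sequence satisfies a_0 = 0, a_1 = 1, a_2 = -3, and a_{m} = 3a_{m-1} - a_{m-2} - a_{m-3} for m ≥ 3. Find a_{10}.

The ordinary generating function has denominator 1 - 3x + x^2 + x^3.
Iterating the recurrence: a_0,…,a_{10} = 0, 1, -3, -10, -28, -71, -175, -426, -1032, -2495, -6027.

-6027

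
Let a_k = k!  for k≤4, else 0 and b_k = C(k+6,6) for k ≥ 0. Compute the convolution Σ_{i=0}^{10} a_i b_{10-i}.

The convolution is the x^10 coefficient of A(x)B(x).
Σ = 1·8008 + 1·5005 + 2·3003 + 6·1716 + 24·924 + 0·462 + 0·210 + 0·84 + 0·28 + 0·7 + 0·1 = 51491.

51491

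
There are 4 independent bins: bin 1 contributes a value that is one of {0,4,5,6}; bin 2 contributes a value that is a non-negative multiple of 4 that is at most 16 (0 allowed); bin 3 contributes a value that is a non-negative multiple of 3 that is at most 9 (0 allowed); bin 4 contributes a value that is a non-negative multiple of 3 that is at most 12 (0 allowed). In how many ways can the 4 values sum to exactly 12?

11

The generating function for the choices is (1 + z⁴ + z⁵ + z⁶)·(1 + z⁴ + z⁸ + z¹² + z¹⁶)·(1 + z³ + z⁶ + z⁹)·(1 + z³ + z⁶ + z⁹ + z¹²); the count is [z¹²].
(1 + z⁴ + z⁵ + z⁶) has coefficients 1,0,0,0,1,1,1 for degrees 0…6.
(1 + z⁴ + z⁸ + z¹² + z¹⁶) has coefficients 1,0,0,0,1,0,0,0,1,0,0,0,1 for degrees 0…12.
Multiplying by (1 + z³ + z⁶ + z⁹) gives running coefficients 1,0,0,1,1,0,1,1,1,1,1,1,1 for degrees 0…12.
Finally multiplying by (1 + z³ + z⁶ + z⁹ + z¹²), the product of all factors after the first has coefficients 1,0,0,2,1,0,3,2,1,4,3,2,5 for degrees 0…12.
[z¹²] = 1·5 + 1·1 + 1·2 + 1·3 = 11.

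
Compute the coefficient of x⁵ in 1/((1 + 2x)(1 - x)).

-21

The denominator gives the recurrence a_n = −a_(n−1) + 2a_(n−2) for n ≥ 2; the numerator fixes a_0 = 1, a_1 = -1.
Iterating: 1, -1, 3, -5, 11, -21, so a_5 = -21.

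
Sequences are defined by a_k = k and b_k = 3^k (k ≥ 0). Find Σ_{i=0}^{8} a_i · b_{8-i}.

4916

This is [x^8] in the product of the two ordinary generating functions.
Σ = 0·6561 + 1·2187 + 2·729 + 3·243 + 4·81 + 5·27 + 6·9 + 7·3 + 8·1 = 4916.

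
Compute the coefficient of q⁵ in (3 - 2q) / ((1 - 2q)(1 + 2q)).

-32

Partial fractions give a closed form: a_n = (1)·2^n + (2)·(-2)^n.
At n = 5: a_5 = -32.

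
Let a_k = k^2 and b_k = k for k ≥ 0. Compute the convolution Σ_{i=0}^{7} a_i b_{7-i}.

The convolution is the x^7 coefficient of A(x)B(x).
Σ = 0·7 + 1·6 + 4·5 + 9·4 + 16·3 + 25·2 + 36·1 + 49·0 = 196.

196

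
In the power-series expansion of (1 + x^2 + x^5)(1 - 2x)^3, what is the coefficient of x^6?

-6

(1 + x^2 + x^5) has coefficients 1,0,1,0,0,1 for degrees 0…5.
(1 - 2x)^3 has coefficients 1,-6,12,-8,0,0,0 for degrees 0…6.
[x^6] = 1·0 + 1·0 + 1·(-6) = -6.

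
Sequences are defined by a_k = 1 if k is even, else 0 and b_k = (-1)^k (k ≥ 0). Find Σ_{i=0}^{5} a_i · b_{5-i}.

-3

This is [x^5] in the product of the two ordinary generating functions.
Σ = 1·(-1) + 0·1 + 1·(-1) + 0·1 + 1·(-1) + 0·1 = -3.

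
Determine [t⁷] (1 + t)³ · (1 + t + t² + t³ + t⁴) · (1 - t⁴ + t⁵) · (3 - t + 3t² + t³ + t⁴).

(1 + t)³ has coefficients 1,3,3,1 for degrees 0…3.
(1 + t + t² + t³ + t⁴) has coefficients 1,1,1,1,1,0,0,0 for degrees 0…7.
Multiplying by (1 - t⁴ + t⁵) gives running coefficients 1,1,1,1,0,0,0,0 for degrees 0…7.
Finally multiplying by (3 - t + 3t² + t³ + t⁴), the product of all factors after the first has coefficients 3,2,5,6,4,5,2,1 for degrees 0…7.
[t⁷] = 1·1 + 3·2 + 3·5 + 1·4 = 26.

26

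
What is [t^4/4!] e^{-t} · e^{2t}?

1

The EGF product rule gives c_4 = Σ_{k_1+k_2=4} C(4; k_1,k_2) · ∏ g_i(k_i), where e^{-t} gives (-1)^k; e^{2t} gives (2)^k.
g_1(k) for k = 0…4: 1, -1, 1, -1, 1.
g_2(k) for k = 0…4: 1, 2, 4, 8, 16.
c_4 = Σ_k C(4,k)·g_1(k)·g_2(4−k) = 1·1·16 + 4·(-1)·8 + 6·1·4 + 4·(-1)·2 + 1·1·1 = 16 − 32 + 24 − 8 + 1 = 1.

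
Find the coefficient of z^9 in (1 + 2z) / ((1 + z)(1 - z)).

The denominator gives the recurrence a_n = a_(n−2) for n ≥ 2; the numerator fixes a_0 = 1, a_1 = 2.
Iterating: 1, 2, 1, 2, 1, 2, 1, 2, 1, 2, so a_9 = 2.

2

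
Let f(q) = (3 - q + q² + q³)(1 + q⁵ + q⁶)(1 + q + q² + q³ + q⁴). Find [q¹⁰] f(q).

5

(3 - q + q² + q³) has coefficients 3,-1,1,1 for degrees 0…3.
(1 + q⁵ + q⁶) has coefficients 1,0,0,0,0,1,1,0,0,0,0 for degrees 0…10.
Finally multiplying by (1 + q + q² + q³ + q⁴), the product of all factors after the first has coefficients 1,1,1,1,1,1,2,2,2,2,1 for degrees 0…10.
[q¹⁰] = 3·1 − 1·2 + 1·2 + 1·2 = 5.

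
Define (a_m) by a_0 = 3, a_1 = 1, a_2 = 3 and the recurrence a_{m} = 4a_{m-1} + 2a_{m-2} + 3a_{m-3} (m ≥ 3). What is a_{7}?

9649

The ordinary generating function has denominator 1 - 4t - 2t^2 - 3t^3.
Iterating the recurrence: a_0,…,a_{7} = 3, 1, 3, 23, 101, 459, 2107, 9649.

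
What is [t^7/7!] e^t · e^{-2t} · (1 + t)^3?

104

The EGF product rule gives c_7 = Σ_{k_1+k_2+k_3=7} C(7; k_1,k_2,k_3) · ∏ g_i(k_i), where e^t gives (1)^k; e^{-2t} gives (-2)^k; (1+t)^3 gives the falling factorial (3)_k.
g_1(k) for k = 0…7: 1, 1, 1, 1, 1, 1, 1, 1.
g_2(k) for k = 0…7: 1, -2, 4, -8, 16, -32, 64, -128.
g_3(k) for k = 0…7: 1, 3, 6, 6, 0, 0, 0, 0.
First combine the last two factors: h(k) = Σ_j C(k,j)·g_2(j)·g_3(k−j) for k = 0…7: 1, 1, -2, -2, 16, -32, -32, 544.
c_7 = Σ_k C(7,k)·g_1(k)·h(7−k) = 1·1·544 + 7·1·(-32) + 21·1·(-32) + 35·1·16 + 35·1·(-2) + 21·1·(-2) + 7·1·1 + 1·1·1 = 544 − 224 − 672 + 560 − 70 − 42 + 7 + 1 = 104.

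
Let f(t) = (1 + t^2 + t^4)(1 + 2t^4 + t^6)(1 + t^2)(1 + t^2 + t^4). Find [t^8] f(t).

(1 + t^2 + t^4) has coefficients 1,0,1,0,1 for degrees 0…4.
(1 + 2t^4 + t^6) has coefficients 1,0,0,0,2,0,1,0,0 for degrees 0…8.
Multiplying by (1 + t^2) gives running coefficients 1,0,1,0,2,0,3,0,1 for degrees 0…8.
Finally multiplying by (1 + t^2 + t^4), the product of all factors after the first has coefficients 1,0,2,0,4,0,6,0,6 for degrees 0…8.
[t^8] = 1·6 + 1·6 + 1·4 = 16.

16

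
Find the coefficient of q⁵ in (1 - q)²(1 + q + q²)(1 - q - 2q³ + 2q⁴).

-3

(1 - q)² has coefficients 1,-2,1 for degrees 0…2.
(1 + q + q²) has coefficients 1,1,1,0,0,0 for degrees 0…5.
Finally multiplying by (1 - q - 2q³ + 2q⁴), the product of all factors after the first has coefficients 1,0,0,-3,0,0 for degrees 0…5.
[q⁵] = 1·0 − 2·0 + 1·(-3) = -3.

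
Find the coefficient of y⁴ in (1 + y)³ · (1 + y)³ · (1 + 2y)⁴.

743

(1 + y)³ has coefficients 1,3,3,1 for degrees 0…3.
(1 + y)³ has coefficients 1,3,3,1,0 for degrees 0…4.
Finally multiplying by (1 + 2y)⁴, the product of all factors after the first has coefficients 1,11,51,129,192 for degrees 0…4.
[y⁴] = 1·192 + 3·129 + 3·51 + 1·11 = 743.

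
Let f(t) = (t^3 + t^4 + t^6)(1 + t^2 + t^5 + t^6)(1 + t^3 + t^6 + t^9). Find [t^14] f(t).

4

(t^3 + t^4 + t^6) has coefficients 0,0,0,1,1,0,1 for degrees 0…6.
(1 + t^2 + t^5 + t^6) has coefficients 1,0,1,0,0,1,1,0,0,0,0,0,0,0,0 for degrees 0…14.
Finally multiplying by (1 + t^3 + t^6 + t^9), the product of all factors after the first has coefficients 1,0,1,1,0,2,2,0,2,2,0,2,1,0,1 for degrees 0…14.
[t^14] = 1·2 + 1·0 + 1·2 = 4.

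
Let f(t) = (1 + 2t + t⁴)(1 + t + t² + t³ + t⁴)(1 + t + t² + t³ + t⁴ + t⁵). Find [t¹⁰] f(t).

6

(1 + 2t + t⁴) has coefficients 1,2,0,0,1 for degrees 0…4.
(1 + t + t² + t³ + t⁴) has coefficients 1,1,1,1,1,0,0,0,0,0,0 for degrees 0…10.
Finally multiplying by (1 + t + t² + t³ + t⁴ + t⁵), the product of all factors after the first has coefficients 1,2,3,4,5,5,4,3,2,1,0 for degrees 0…10.
[t¹⁰] = 1·0 + 2·1 + 1·4 = 6.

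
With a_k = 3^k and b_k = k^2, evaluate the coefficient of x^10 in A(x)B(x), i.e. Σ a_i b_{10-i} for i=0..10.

The convolution is the t^10 coefficient of A(t)B(t).
Σ = 1·100 + 3·81 + 9·64 + 27·49 + 81·36 + 243·25 + 729·16 + 2187·9 + 6561·4 + 19683·1 + 59049·0 = 88507.

88507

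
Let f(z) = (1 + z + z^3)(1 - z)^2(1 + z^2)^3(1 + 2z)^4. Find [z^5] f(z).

(1 + z + z^3) has coefficients 1,1,0,1 for degrees 0…3.
(1 - z)^2 has coefficients 1,-2,1,0,0,0 for degrees 0…5.
Multiplying by (1 + z^2)^3 gives running coefficients 1,-2,4,-6,6,-6 for degrees 0…5.
Finally multiplying by (1 + 2z)^4, the product of all factors after the first has coefficients 1,6,12,10,6,-6 for degrees 0…5.
[z^5] = 1·(-6) + 1·6 + 1·12 = 12.

12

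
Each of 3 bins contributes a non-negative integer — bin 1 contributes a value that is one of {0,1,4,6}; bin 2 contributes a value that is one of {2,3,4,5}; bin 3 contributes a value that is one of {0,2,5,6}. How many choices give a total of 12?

4

The generating function for the choices is (1 + y + y^4 + y^6)·(y^2 + y^3 + y^4 + y^5)·(1 + y^2 + y^5 + y^6); the count is [y^12].
(1 + y + y^4 + y^6) has coefficients 1,1,0,0,1,0,1 for degrees 0…6.
(y^2 + y^3 + y^4 + y^5) has coefficients 0,0,1,1,1,1,0,0,0,0,0,0,0 for degrees 0…12.
Finally multiplying by (1 + y^2 + y^5 + y^6), the product of all factors after the first has coefficients 0,0,1,1,2,2,1,2,2,2,2,1,0 for degrees 0…12.
[y^12] = 1·0 + 1·1 + 1·2 + 1·1 = 4.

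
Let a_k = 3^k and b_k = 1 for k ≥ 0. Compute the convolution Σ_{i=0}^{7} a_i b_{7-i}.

3280

Write out a_i and b_{7-i} for i = 0,…,7 and sum the products.
Σ = 1·1 + 3·1 + 9·1 + 27·1 + 81·1 + 243·1 + 729·1 + 2187·1 = 3280.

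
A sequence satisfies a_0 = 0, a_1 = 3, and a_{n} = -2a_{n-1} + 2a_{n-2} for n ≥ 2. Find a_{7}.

The ordinary generating function has denominator 1 + 2t - 2t^2.
Iterating the recurrence: a_0,…,a_{7} = 0, 3, -6, 18, -48, 132, -360, 984.

984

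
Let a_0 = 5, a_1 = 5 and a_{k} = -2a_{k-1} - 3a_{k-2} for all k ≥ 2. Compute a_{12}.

6245

The ordinary generating function has denominator 1 + 2y + 3y^2.
Iterating the recurrence: a_0,…,a_{12} = 5, 5, -25, 35, 5, -115, 215, -85, -475, 1205, -985, -1645, 6245.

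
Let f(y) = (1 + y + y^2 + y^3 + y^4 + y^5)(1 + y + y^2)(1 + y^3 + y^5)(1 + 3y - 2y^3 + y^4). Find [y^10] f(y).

12

(1 + y + y^2 + y^3 + y^4 + y^5) has coefficients 1,1,1,1,1,1 for degrees 0…5.
(1 + y + y^2) has coefficients 1,1,1,0,0,0,0,0,0,0,0 for degrees 0…10.
Multiplying by (1 + y^3 + y^5) gives running coefficients 1,1,1,1,1,2,1,1,0,0,0 for degrees 0…10.
Finally multiplying by (1 + 3y - 2y^3 + y^4), the product of all factors after the first has coefficients 1,4,4,2,3,4,6,3,0,0,-1 for degrees 0…10.
[y^10] = 1·(-1) + 1·0 + 1·0 + 1·3 + 1·6 + 1·4 = 12.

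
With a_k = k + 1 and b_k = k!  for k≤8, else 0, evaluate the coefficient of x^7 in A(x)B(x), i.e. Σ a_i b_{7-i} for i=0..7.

Write out a_i and b_{7-i} for i = 0,…,7 and sum the products.
Σ = 1·5040 + 2·720 + 3·120 + 4·24 + 5·6 + 6·2 + 7·1 + 8·1 = 6993.

6993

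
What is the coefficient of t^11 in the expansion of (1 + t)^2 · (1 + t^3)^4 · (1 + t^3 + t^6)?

(1 + t)^2 has coefficients 1,2,1 for degrees 0…2.
(1 + t^3)^4 has coefficients 1,0,0,4,0,0,6,0,0,4,0,0 for degrees 0…11.
Finally multiplying by (1 + t^3 + t^6), the product of all factors after the first has coefficients 1,0,0,5,0,0,11,0,0,14,0,0 for degrees 0…11.
[t^11] = 1·0 + 2·0 + 1·14 = 14.

14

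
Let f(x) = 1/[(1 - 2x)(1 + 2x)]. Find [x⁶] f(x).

The denominator gives the recurrence a_n = 4a_(n−2) for n ≥ 2; the numerator fixes a_0 = 1, a_1 = 0.
Iterating: 1, 0, 4, 0, 16, 0, 64, so a_6 = 64.

64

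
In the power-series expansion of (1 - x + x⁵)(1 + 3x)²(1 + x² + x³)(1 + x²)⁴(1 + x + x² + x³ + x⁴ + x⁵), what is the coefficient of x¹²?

(1 - x + x⁵) has coefficients 1,-1,0,0,0,1 for degrees 0…5.
(1 + 3x)² has coefficients 1,6,9,0,0,0,0,0,0,0,0,0,0 for degrees 0…12.
Multiplying by (1 + x² + x³) gives running coefficients 1,6,10,7,15,9,0,0,0,0,0,0,0 for degrees 0…12.
Multiplying by (1 + x²)⁴ gives running coefficients 1,6,14,31,61,73,124,102,131,88,70,43,15 for degrees 0…12.
Finally multiplying by (1 + x + x² + x³ + x⁴ + x⁵), the product of all factors after the first has coefficients 1,7,21,52,113,186,309,405,522,579,588,558,449 for degrees 0…12.
[x¹²] = 1·449 − 1·558 + 1·405 = 296.

296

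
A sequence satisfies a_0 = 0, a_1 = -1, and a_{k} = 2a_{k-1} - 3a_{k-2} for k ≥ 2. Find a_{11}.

The ordinary generating function has denominator 1 - 2t + 3t^2.
Iterating the recurrence: a_0,…,a_{11} = 0, -1, -2, -1, 4, 11, 10, -13, -56, -73, 22, 263.

263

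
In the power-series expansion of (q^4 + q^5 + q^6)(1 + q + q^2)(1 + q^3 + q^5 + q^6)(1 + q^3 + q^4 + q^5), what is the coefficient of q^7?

4

(q^4 + q^5 + q^6) has coefficients 0,0,0,0,1,1,1 for degrees 0…6.
(1 + q + q^2) has coefficients 1,1,1,0,0,0,0,0 for degrees 0…7.
Multiplying by (1 + q^3 + q^5 + q^6) gives running coefficients 1,1,1,1,1,2,2,2 for degrees 0…7.
Finally multiplying by (1 + q^3 + q^4 + q^5), the product of all factors after the first has coefficients 1,1,1,2,3,5,5,5 for degrees 0…7.
[q^7] = 1·2 + 1·1 + 1·1 = 4.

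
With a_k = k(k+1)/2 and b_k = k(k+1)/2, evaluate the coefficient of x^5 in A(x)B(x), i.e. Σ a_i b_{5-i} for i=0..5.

The convolution is the t^5 coefficient of A(t)B(t).
Σ = 0·15 + 1·10 + 3·6 + 6·3 + 10·1 + 15·0 = 56.

56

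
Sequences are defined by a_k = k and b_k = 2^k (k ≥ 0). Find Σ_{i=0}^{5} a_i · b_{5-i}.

The convolution is the x^5 coefficient of A(x)B(x).
Σ = 0·32 + 1·16 + 2·8 + 3·4 + 4·2 + 5·1 = 57.

57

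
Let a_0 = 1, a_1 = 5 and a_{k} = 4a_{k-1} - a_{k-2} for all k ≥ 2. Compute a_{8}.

The ordinary generating function has denominator 1 - 4q + q^2.
Iterating the recurrence: a_0,…,a_{8} = 1, 5, 19, 71, 265, 989, 3691, 13775, 51409.

51409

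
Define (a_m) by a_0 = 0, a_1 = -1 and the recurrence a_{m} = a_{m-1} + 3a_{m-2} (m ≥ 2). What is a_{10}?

-1159

The ordinary generating function has denominator 1 - y - 3y^2.
Iterating the recurrence: a_0,…,a_{10} = 0, -1, -1, -4, -7, -19, -40, -97, -217, -508, -1159.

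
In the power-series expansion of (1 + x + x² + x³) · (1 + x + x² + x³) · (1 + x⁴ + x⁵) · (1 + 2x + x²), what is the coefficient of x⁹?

(1 + x + x² + x³) has coefficients 1,1,1,1 for degrees 0…3.
(1 + x + x² + x³) has coefficients 1,1,1,1,0,0,0,0,0,0 for degrees 0…9.
Multiplying by (1 + x⁴ + x⁵) gives running coefficients 1,1,1,1,1,2,2,2,1,0 for degrees 0…9.
Finally multiplying by (1 + 2x + x²), the product of all factors after the first has coefficients 1,3,4,4,4,5,7,8,7,4 for degrees 0…9.
[x⁹] = 1·4 + 1·7 + 1·8 + 1·7 = 26.

26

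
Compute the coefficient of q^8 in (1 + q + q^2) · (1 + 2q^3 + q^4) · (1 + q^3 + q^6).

4

(1 + q + q^2) has coefficients 1,1,1 for degrees 0…2.
(1 + 2q^3 + q^4) has coefficients 1,0,0,2,1,0,0,0,0 for degrees 0…8.
Finally multiplying by (1 + q^3 + q^6), the product of all factors after the first has coefficients 1,0,0,3,1,0,3,1,0 for degrees 0…8.
[q^8] = 1·0 + 1·1 + 1·3 = 4.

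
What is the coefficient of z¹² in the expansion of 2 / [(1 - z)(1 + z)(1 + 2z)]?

Partial fractions give a closed form: a_n = (1/3)·1^n + (-1)·(-1)^n + (8/3)·(-2)^n.
At n = 12: a_12 = 10922.

10922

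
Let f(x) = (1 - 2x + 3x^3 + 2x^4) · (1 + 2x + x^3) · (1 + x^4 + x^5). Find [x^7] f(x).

2

(1 - 2x + 3x^3 + 2x^4) has coefficients 1,-2,0,3,2 for degrees 0…4.
(1 + 2x + x^3) has coefficients 1,2,0,1,0,0,0,0 for degrees 0…7.
Finally multiplying by (1 + x^4 + x^5), the product of all factors after the first has coefficients 1,2,0,1,1,3,2,1 for degrees 0…7.
[x^7] = 1·1 − 2·2 + 3·1 + 2·1 = 2.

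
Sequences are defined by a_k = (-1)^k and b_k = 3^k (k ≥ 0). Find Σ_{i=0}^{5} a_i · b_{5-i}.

182

Write out a_i and b_{5-i} for i = 0,…,5 and sum the products.
Σ = 1·243 − 1·81 + 1·27 − 1·9 + 1·3 − 1·1 = 182.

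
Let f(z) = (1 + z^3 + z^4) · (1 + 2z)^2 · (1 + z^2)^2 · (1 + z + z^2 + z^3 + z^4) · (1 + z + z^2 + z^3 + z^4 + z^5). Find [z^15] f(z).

(1 + z^3 + z^4) has coefficients 1,0,0,1,1 for degrees 0…4.
(1 + 2z)^2 has coefficients 1,4,4,0,0,0,0,0,0,0,0,0,0,0,0,0 for degrees 0…15.
Multiplying by (1 + z^2)^2 gives running coefficients 1,4,6,8,9,4,4,0,0,0,0,0,0,0,0,0 for degrees 0…15.
Multiplying by (1 + z + z^2 + z^3 + z^4) gives running coefficients 1,5,11,19,28,31,31,25,17,8,4,0,0,0,0,0 for degrees 0…15.
Finally multiplying by (1 + z + z^2 + z^3 + z^4 + z^5), the product of all factors after the first has coefficients 1,6,17,36,64,95,125,145,151,140,116,85,54,29,12,4 for degrees 0…15.
[z^15] = 1·4 + 1·54 + 1·85 = 143.

143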